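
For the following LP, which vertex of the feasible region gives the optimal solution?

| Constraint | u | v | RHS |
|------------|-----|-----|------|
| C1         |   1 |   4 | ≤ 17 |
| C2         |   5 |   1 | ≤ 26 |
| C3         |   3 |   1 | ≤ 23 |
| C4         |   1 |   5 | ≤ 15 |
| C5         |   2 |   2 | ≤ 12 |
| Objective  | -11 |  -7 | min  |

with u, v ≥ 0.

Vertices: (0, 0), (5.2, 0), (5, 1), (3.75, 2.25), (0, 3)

Evaluate the objective at each vertex of the feasible region:
  z(0, 0) = 0
  z(5.2, 0) = -57.2
  z(5, 1) = -62  ←
  z(3.75, 2.25) = -57
  z(0, 3) = -21
The minimum is at u = 5, v = 1.

(5, 1)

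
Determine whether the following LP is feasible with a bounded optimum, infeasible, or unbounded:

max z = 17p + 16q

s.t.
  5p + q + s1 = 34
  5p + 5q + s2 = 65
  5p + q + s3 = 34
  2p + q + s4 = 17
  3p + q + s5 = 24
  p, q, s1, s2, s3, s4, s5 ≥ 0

Feasible with a bounded optimal solution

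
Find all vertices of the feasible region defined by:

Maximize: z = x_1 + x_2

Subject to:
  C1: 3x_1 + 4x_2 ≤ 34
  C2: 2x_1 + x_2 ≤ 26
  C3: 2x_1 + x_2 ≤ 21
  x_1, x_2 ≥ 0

(0, 0), (10.5, 0), (10, 1), (0, 8.5)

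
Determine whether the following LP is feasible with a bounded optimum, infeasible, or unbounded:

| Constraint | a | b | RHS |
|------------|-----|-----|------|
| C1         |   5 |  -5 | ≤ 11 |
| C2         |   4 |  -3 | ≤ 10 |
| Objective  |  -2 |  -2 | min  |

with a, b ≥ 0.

Unbounded (objective can decrease without bound)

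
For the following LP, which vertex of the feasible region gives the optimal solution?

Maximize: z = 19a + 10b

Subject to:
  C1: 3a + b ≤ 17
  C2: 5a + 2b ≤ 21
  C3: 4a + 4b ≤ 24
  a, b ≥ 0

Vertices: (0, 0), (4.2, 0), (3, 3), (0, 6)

Evaluate the objective at each vertex of the feasible region:
  z(0, 0) = 0
  z(4.2, 0) = 79.8
  z(3, 3) = 87  ←
  z(0, 6) = 60
The maximum is at a = 3, b = 3.

(3, 3)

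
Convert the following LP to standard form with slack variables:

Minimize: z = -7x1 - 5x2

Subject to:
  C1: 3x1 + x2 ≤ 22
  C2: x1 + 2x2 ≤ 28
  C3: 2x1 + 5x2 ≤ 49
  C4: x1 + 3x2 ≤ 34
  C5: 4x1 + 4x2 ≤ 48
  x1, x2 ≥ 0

min z = -7x1 - 5x2

s.t.
  3x1 + x2 + s1 = 22
  x1 + 2x2 + s2 = 28
  2x1 + 5x2 + s3 = 49
  x1 + 3x2 + s4 = 34
  4x1 + 4x2 + s5 = 48
  x1, x2, s1, s2, s3, s4, s5 ≥ 0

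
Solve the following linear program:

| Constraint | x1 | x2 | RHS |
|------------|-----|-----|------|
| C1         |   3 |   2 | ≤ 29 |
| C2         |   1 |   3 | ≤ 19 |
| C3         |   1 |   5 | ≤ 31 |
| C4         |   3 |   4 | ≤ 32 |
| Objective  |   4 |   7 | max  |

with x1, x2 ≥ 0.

Evaluate the objective at each vertex of the feasible region:
  z(0, 0) = 0
  z(9.667, 0) = 38.67
  z(8.667, 1.5) = 45.17
  z(4, 5) = 51  ←
  z(1, 6) = 46
  z(0, 6.2) = 43.4
The maximum is at x1 = 4, x2 = 5.

x1 = 4, x2 = 5, z = 51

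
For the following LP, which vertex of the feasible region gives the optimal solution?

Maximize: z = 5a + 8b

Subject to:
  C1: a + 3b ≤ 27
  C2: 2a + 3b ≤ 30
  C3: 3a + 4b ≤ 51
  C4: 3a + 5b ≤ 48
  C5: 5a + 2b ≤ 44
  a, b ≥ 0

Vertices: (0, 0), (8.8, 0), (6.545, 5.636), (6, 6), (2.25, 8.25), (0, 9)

Evaluate the objective at each vertex of the feasible region:
  z(0, 0) = 0
  z(8.8, 0) = 44
  z(6.545, 5.636) = 77.82
  z(6, 6) = 78  ←
  z(2.25, 8.25) = 77.25
  z(0, 9) = 72
The maximum is at a = 6, b = 6.

(6, 6)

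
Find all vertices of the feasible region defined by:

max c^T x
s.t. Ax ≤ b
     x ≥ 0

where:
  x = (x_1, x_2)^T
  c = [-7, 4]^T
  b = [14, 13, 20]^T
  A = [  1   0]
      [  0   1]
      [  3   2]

(0, 0), (6.667, 0), (0, 10)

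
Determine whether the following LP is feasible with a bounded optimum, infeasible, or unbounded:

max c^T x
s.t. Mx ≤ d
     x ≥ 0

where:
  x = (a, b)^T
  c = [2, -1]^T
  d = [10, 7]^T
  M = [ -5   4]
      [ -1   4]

Unbounded (objective can increase without bound)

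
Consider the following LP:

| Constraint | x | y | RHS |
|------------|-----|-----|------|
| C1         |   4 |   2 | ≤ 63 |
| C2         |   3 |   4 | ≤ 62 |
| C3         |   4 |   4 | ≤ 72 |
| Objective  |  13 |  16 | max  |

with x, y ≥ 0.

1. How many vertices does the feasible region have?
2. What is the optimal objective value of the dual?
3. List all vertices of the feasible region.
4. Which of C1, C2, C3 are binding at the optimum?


1. 5
2. 258
3. (0, 0), (15.75, 0), (13.5, 4.5), (10, 8), (0, 15.5)
4. C2, C3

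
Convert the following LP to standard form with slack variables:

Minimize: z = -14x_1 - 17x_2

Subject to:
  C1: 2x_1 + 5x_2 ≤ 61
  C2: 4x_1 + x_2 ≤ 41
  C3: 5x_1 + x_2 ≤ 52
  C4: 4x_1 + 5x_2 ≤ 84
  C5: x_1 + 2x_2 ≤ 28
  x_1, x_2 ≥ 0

min z = -14x_1 - 17x_2

s.t.
  2x_1 + 5x_2 + s1 = 61
  4x_1 + x_2 + s2 = 41
  5x_1 + x_2 + s3 = 52
  4x_1 + 5x_2 + s4 = 84
  x_1 + 2x_2 + s5 = 28
  x_1, x_2, s1, s2, s3, s4, s5 ≥ 0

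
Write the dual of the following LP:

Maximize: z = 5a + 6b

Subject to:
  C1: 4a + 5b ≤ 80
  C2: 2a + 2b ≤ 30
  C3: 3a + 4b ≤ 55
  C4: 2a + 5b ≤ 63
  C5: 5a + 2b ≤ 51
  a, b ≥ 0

Primal max cᵀx s.t. Ax ≤ b, x ≥ 0  →  Dual min bᵀy s.t. Aᵀy ≥ c, y ≥ 0.

Minimize: z = 80y1 + 30y2 + 55y3 + 63y4 + 51y5

Subject to:
  4y1 + 2y2 + 3y3 + 2y4 + 5y5 ≥ 5
  5y1 + 2y2 + 4y3 + 5y4 + 2y5 ≥ 6
  y1, y2, y3, y4, y5 ≥ 0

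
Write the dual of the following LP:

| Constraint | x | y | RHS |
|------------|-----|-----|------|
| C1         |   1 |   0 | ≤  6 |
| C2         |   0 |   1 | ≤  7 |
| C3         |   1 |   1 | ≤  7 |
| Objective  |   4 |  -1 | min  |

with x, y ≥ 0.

Primal min cᵀx s.t. Ax ≤ b, x ≥ 0  →  Dual max −bᵀy s.t. Aᵀy ≥ −c, y ≥ 0.

Maximize: z = -6y1 - 7y2 - 7y3

Subject to:
  y1 + y3 ≥ -4
  y2 + y3 ≥ 1
  y1, y2, y3 ≥ 0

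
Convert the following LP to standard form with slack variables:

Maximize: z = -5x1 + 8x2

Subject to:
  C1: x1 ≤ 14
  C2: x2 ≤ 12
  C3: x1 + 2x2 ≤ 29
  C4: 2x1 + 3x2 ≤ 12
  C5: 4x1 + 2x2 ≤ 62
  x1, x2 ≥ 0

max z = -5x1 + 8x2

s.t.
  x1 + s1 = 14
  x2 + s2 = 12
  x1 + 2x2 + s3 = 29
  2x1 + 3x2 + s4 = 12
  4x1 + 2x2 + s5 = 62
  x1, x2, s1, s2, s3, s4, s5 ≥ 0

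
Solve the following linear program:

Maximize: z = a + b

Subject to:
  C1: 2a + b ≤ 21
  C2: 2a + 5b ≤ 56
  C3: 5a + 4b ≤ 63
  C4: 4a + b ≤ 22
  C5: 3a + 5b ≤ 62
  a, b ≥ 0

Evaluate the objective at each vertex of the feasible region:
  z(0, 0) = 0
  z(5.5, 0) = 5.5
  z(3, 10) = 13  ←
  z(0, 11.2) = 11.2
The maximum is at a = 3, b = 10.

a = 3, b = 10, z = 13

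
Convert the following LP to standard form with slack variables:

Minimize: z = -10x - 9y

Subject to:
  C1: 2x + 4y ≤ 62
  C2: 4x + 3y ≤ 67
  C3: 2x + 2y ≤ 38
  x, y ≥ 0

min z = -10x - 9y

s.t.
  2x + 4y + s1 = 62
  4x + 3y + s2 = 67
  2x + 2y + s3 = 38
  x, y, s1, s2, s3 ≥ 0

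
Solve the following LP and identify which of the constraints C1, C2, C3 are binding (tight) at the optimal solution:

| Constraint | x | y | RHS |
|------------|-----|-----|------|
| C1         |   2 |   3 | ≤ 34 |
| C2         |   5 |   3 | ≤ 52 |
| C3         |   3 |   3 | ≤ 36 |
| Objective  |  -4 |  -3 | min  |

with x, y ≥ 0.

At x = 8, y = 4, compute slack b - a·x for each constraint:
  C1: 34 − 28 = 6  (slack)
  C2: 52 − 52 = 0  (binding)
  C3: 36 − 36 = 0  (binding)

Optimal: x = 8, y = 4
Binding: C2, C3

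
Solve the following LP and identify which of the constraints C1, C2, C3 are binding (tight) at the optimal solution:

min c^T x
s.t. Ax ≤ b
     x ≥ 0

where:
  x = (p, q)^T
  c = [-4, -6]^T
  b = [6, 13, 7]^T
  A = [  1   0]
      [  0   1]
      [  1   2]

At p = 6, q = 0.5, compute slack b - a·x for each constraint:
  C1: 6 − 6 = 0  (binding)
  C2: 13 − 0.5 = 12.5  (slack)
  C3: 7 − 7 = 0  (binding)

Optimal: p = 6, q = 0.5
Binding: C1, C3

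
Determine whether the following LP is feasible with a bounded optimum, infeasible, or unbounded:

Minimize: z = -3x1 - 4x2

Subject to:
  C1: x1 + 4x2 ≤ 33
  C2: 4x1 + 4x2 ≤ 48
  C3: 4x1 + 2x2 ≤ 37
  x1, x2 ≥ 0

Feasible with a bounded optimal solution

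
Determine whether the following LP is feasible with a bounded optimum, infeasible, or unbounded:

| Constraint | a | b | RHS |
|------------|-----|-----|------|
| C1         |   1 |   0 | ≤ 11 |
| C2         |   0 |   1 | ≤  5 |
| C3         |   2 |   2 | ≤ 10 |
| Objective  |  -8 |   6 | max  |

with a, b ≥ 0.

Feasible with a bounded optimal solution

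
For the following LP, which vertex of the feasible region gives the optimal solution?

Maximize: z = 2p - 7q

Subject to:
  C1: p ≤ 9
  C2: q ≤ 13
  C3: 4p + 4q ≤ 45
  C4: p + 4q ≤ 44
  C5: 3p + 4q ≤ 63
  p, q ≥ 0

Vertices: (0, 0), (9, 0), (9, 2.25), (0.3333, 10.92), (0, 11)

Evaluate the objective at each vertex of the feasible region:
  z(0, 0) = 0
  z(9, 0) = 18  ←
  z(9, 2.25) = 2.25
  z(0.3333, 10.92) = -75.75
  z(0, 11) = -77
The maximum is at p = 9, q = 0.

(9, 0)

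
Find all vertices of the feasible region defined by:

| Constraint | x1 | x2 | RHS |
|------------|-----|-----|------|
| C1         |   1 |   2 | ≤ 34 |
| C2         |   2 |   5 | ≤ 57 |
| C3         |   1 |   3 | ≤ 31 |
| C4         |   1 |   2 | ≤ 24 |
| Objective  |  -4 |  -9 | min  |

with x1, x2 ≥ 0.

(0, 0), (24, 0), (10, 7), (0, 10.33)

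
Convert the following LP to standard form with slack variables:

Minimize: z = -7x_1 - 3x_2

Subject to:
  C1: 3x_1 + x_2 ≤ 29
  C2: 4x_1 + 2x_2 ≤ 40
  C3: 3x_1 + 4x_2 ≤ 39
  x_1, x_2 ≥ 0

min z = -7x_1 - 3x_2

s.t.
  3x_1 + x_2 + s1 = 29
  4x_1 + 2x_2 + s2 = 40
  3x_1 + 4x_2 + s3 = 39
  x_1, x_2, s1, s2, s3 ≥ 0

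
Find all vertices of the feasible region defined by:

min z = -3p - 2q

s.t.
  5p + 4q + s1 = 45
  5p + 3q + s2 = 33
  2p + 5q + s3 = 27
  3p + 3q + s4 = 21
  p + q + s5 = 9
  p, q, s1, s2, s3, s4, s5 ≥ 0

(0, 0), (6.6, 0), (6, 1), (2.667, 4.333), (0, 5.4)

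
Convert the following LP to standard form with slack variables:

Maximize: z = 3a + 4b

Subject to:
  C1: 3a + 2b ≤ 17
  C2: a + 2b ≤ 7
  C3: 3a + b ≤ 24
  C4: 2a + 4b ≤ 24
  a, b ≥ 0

max z = 3a + 4b

s.t.
  3a + 2b + s1 = 17
  a + 2b + s2 = 7
  3a + b + s3 = 24
  2a + 4b + s4 = 24
  a, b, s1, s2, s3, s4 ≥ 0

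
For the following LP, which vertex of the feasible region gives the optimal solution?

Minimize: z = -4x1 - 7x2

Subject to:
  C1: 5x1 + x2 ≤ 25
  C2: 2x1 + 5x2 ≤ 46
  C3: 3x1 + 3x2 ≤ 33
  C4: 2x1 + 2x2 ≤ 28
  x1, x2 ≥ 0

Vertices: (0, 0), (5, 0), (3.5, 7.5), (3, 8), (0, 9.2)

Evaluate the objective at each vertex of the feasible region:
  z(0, 0) = 0
  z(5, 0) = -20
  z(3.5, 7.5) = -66.5
  z(3, 8) = -68  ←
  z(0, 9.2) = -64.4
The minimum is at x1 = 3, x2 = 8.

(3, 8)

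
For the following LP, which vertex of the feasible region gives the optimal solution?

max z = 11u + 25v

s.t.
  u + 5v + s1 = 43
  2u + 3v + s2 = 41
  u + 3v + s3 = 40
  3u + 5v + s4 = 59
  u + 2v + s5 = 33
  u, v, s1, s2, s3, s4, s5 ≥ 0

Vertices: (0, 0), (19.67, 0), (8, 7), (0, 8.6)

Evaluate the objective at each vertex of the feasible region:
  z(0, 0) = 0
  z(19.67, 0) = 216.3
  z(8, 7) = 263  ←
  z(0, 8.6) = 215
The maximum is at u = 8, v = 7.

(8, 7)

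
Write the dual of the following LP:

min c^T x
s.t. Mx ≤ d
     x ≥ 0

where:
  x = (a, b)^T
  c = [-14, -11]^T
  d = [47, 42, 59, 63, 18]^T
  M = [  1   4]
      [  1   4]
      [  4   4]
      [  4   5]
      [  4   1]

Primal min cᵀx s.t. Ax ≤ b, x ≥ 0  →  Dual max −bᵀy s.t. Aᵀy ≥ −c, y ≥ 0.

Maximize: z = -47y1 - 42y2 - 59y3 - 63y4 - 18y5

Subject to:
  y1 + y2 + 4y3 + 4y4 + 4y5 ≥ 14
  4y1 + 4y2 + 4y3 + 5y4 + y5 ≥ 11
  y1, y2, y3, y4, y5 ≥ 0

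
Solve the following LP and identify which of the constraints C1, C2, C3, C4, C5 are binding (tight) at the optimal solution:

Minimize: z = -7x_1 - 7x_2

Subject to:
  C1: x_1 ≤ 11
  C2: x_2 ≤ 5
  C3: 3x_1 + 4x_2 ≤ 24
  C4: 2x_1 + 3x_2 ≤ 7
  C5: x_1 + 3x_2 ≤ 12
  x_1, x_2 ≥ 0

At x_1 = 3.5, x_2 = 0, compute slack b - a·x for each constraint:
  C1: 11 − 3.5 = 7.5  (slack)
  C2: 5 − 0 = 5  (slack)
  C3: 24 − 10.5 = 13.5  (slack)
  C4: 7 − 7 = 0  (binding)
  C5: 12 − 3.5 = 8.5  (slack)

Optimal: x_1 = 3.5, x_2 = 0
Binding: C4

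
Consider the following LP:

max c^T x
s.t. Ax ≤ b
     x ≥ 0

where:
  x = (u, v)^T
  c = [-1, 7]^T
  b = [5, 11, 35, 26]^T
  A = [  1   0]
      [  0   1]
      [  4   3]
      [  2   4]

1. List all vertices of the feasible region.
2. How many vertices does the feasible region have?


1. (0, 0), (5, 0), (5, 4), (0, 6.5)
2. 4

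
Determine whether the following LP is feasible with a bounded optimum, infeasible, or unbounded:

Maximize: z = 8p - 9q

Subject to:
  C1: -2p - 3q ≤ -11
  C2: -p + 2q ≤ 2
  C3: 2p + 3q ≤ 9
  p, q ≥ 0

Infeasible (no feasible solution exists)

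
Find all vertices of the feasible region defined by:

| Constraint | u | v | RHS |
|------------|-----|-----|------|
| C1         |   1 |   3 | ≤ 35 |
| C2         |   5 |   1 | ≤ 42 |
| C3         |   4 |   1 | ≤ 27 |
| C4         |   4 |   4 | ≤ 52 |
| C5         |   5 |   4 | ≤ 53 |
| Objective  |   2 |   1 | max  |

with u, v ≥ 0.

(0, 0), (6.75, 0), (5, 7), (1.727, 11.09), (0, 11.67)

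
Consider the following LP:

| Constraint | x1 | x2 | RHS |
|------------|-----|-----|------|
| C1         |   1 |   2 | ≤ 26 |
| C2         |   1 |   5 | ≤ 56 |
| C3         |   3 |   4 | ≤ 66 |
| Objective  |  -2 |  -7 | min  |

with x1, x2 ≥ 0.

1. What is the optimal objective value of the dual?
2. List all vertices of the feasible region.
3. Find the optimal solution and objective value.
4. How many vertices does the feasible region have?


1. -82
2. (0, 0), (22, 0), (14, 6), (6, 10), (0, 11.2)
3. x1 = 6, x2 = 10, z = -82
4. 5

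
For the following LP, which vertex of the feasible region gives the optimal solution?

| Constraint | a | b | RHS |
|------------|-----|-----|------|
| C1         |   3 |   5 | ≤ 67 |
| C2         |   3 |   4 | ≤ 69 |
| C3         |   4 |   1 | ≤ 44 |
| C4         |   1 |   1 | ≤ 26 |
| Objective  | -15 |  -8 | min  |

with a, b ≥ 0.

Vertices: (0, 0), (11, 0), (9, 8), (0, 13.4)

Evaluate the objective at each vertex of the feasible region:
  z(0, 0) = 0
  z(11, 0) = -165
  z(9, 8) = -199  ←
  z(0, 13.4) = -107.2
The minimum is at a = 9, b = 8.

(9, 8)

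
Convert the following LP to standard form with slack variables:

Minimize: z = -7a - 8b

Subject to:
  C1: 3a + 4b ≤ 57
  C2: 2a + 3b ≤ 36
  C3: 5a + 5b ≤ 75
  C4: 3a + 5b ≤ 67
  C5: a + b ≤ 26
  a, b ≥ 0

min z = -7a - 8b

s.t.
  3a + 4b + s1 = 57
  2a + 3b + s2 = 36
  5a + 5b + s3 = 75
  3a + 5b + s4 = 67
  a + b + s5 = 26
  a, b, s1, s2, s3, s4, s5 ≥ 0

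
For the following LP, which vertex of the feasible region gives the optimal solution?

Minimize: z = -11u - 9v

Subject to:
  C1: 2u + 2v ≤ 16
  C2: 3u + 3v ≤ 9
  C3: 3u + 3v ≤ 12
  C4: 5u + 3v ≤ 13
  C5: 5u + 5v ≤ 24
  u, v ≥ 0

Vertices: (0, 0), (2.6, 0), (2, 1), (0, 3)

Evaluate the objective at each vertex of the feasible region:
  z(0, 0) = 0
  z(2.6, 0) = -28.6
  z(2, 1) = -31  ←
  z(0, 3) = -27
The minimum is at u = 2, v = 1.

(2, 1)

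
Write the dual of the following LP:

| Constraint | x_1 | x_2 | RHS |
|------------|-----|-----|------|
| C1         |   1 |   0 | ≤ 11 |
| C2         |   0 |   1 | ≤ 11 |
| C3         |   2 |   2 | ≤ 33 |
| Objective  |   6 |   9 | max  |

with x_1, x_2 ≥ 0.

Primal max cᵀx s.t. Ax ≤ b, x ≥ 0  →  Dual min bᵀy s.t. Aᵀy ≥ c, y ≥ 0.

Minimize: z = 11y1 + 11y2 + 33y3

Subject to:
  y1 + 2y3 ≥ 6
  y2 + 2y3 ≥ 9
  y1, y2, y3 ≥ 0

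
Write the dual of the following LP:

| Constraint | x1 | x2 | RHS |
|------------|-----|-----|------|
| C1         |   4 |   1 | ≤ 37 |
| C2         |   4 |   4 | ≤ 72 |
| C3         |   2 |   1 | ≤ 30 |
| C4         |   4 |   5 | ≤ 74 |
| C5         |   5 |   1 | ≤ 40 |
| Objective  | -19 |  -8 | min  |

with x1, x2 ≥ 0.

Primal min cᵀx s.t. Ax ≤ b, x ≥ 0  →  Dual max −bᵀy s.t. Aᵀy ≥ −c, y ≥ 0.

Maximize: z = -37y1 - 72y2 - 30y3 - 74y4 - 40y5

Subject to:
  4y1 + 4y2 + 2y3 + 4y4 + 5y5 ≥ 19
  y1 + 4y2 + y3 + 5y4 + y5 ≥ 8
  y1, y2, y3, y4, y5 ≥ 0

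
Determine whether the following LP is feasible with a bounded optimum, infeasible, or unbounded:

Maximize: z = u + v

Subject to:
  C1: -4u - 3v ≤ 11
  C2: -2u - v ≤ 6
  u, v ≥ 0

Unbounded (objective can increase without bound)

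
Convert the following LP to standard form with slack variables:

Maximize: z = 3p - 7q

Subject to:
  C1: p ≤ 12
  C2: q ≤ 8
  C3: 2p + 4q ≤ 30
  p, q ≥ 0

max z = 3p - 7q

s.t.
  p + s1 = 12
  q + s2 = 8
  2p + 4q + s3 = 30
  p, q, s1, s2, s3 ≥ 0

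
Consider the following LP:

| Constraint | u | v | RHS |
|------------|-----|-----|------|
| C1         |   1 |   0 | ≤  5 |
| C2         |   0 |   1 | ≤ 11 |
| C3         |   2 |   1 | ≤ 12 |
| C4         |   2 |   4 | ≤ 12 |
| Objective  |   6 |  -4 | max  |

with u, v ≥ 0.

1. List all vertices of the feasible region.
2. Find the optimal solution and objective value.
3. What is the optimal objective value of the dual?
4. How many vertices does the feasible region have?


1. (0, 0), (5, 0), (5, 0.5), (0, 3)
2. u = 5, v = 0, z = 30
3. 30
4. 4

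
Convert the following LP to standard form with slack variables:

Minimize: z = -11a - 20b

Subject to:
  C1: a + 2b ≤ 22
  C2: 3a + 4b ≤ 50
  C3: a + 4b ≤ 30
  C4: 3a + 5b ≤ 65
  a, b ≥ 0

min z = -11a - 20b

s.t.
  a + 2b + s1 = 22
  3a + 4b + s2 = 50
  a + 4b + s3 = 30
  3a + 5b + s4 = 65
  a, b, s1, s2, s3, s4 ≥ 0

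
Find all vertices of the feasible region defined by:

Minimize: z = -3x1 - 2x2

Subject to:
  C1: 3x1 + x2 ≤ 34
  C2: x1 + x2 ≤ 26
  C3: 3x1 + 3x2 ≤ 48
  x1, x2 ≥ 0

(0, 0), (11.33, 0), (9, 7), (0, 16)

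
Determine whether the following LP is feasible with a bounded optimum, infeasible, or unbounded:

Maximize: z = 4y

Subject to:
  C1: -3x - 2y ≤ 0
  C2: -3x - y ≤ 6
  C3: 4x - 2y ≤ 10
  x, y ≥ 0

Unbounded (objective can increase without bound)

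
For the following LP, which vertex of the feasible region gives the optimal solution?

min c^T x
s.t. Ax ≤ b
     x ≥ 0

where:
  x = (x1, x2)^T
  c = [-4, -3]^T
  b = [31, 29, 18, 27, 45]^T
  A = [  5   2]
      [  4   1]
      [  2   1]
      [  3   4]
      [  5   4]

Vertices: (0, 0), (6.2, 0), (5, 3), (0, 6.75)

Evaluate the objective at each vertex of the feasible region:
  z(0, 0) = 0
  z(6.2, 0) = -24.8
  z(5, 3) = -29  ←
  z(0, 6.75) = -20.25
The minimum is at x1 = 5, x2 = 3.

(5, 3)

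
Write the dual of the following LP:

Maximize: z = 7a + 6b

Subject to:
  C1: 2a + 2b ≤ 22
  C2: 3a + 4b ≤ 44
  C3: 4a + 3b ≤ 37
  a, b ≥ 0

Primal max cᵀx s.t. Ax ≤ b, x ≥ 0  →  Dual min bᵀy s.t. Aᵀy ≥ c, y ≥ 0.

Minimize: z = 22y1 + 44y2 + 37y3

Subject to:
  2y1 + 3y2 + 4y3 ≥ 7
  2y1 + 4y2 + 3y3 ≥ 6
  y1, y2, y3 ≥ 0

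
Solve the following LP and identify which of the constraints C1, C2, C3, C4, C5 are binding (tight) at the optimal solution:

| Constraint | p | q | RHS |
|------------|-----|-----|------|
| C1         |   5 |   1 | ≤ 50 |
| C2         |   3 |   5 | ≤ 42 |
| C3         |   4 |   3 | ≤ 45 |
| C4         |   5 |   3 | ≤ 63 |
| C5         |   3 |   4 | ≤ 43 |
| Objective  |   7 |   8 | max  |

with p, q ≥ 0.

At p = 9, q = 3, compute slack b - a·x for each constraint:
  C1: 50 − 48 = 2  (slack)
  C2: 42 − 42 = 0  (binding)
  C3: 45 − 45 = 0  (binding)
  C4: 63 − 54 = 9  (slack)
  C5: 43 − 39 = 4  (slack)

Optimal: p = 9, q = 3
Binding: C2, C3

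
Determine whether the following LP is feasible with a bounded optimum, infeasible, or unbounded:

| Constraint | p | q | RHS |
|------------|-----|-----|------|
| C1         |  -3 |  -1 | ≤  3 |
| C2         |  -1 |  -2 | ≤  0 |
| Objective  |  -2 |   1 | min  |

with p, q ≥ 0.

Unbounded (objective can decrease without bound)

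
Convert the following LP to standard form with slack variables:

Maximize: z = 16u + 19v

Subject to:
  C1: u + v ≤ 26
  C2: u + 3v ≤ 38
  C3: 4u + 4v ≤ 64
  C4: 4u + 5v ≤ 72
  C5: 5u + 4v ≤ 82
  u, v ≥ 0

max z = 16u + 19v

s.t.
  u + v + s1 = 26
  u + 3v + s2 = 38
  4u + 4v + s3 = 64
  4u + 5v + s4 = 72
  5u + 4v + s5 = 82
  u, v, s1, s2, s3, s4, s5 ≥ 0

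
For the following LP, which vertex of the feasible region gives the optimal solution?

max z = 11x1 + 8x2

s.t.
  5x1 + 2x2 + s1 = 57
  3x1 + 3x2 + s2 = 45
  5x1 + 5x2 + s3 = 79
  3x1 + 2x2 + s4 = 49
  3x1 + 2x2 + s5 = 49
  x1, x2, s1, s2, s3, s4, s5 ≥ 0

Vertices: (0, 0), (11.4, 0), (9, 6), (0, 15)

Evaluate the objective at each vertex of the feasible region:
  z(0, 0) = 0
  z(11.4, 0) = 125.4
  z(9, 6) = 147  ←
  z(0, 15) = 120
The maximum is at x1 = 9, x2 = 6.

(9, 6)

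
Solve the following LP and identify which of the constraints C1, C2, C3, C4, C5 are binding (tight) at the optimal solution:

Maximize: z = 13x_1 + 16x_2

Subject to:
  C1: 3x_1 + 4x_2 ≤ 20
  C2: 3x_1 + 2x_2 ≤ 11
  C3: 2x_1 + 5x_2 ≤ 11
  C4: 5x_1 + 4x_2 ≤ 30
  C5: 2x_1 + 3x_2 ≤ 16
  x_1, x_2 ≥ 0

At x_1 = 3, x_2 = 1, compute slack b - a·x for each constraint:
  C1: 20 − 13 = 7  (slack)
  C2: 11 − 11 = 0  (binding)
  C3: 11 − 11 = 0  (binding)
  C4: 30 − 19 = 11  (slack)
  C5: 16 − 9 = 7  (slack)

Optimal: x_1 = 3, x_2 = 1
Binding: C2, C3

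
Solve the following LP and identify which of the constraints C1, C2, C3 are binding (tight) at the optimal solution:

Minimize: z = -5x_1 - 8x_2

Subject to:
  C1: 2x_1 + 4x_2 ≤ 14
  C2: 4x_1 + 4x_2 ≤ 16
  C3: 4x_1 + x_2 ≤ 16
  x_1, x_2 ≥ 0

At x_1 = 1, x_2 = 3, compute slack b - a·x for each constraint:
  C1: 14 − 14 = 0  (binding)
  C2: 16 − 16 = 0  (binding)
  C3: 16 − 7 = 9  (slack)

Optimal: x_1 = 1, x_2 = 3
Binding: C1, C2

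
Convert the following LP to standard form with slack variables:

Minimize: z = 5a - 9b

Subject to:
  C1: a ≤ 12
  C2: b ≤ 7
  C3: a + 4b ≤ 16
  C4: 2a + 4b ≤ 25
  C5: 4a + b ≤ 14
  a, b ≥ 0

min z = 5a - 9b

s.t.
  a + s1 = 12
  b + s2 = 7
  a + 4b + s3 = 16
  2a + 4b + s4 = 25
  4a + b + s5 = 14
  a, b, s1, s2, s3, s4, s5 ≥ 0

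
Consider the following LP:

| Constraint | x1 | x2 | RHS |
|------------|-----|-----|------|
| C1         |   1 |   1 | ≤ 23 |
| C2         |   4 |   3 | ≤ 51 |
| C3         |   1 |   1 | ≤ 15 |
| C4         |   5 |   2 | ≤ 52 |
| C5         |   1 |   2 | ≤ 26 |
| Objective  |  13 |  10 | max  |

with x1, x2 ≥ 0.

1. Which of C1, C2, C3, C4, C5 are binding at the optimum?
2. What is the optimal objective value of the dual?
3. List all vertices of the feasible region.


1. C2, C3
2. 168
3. (0, 0), (10.4, 0), (7.714, 6.714), (6, 9), (4, 11), (0, 13)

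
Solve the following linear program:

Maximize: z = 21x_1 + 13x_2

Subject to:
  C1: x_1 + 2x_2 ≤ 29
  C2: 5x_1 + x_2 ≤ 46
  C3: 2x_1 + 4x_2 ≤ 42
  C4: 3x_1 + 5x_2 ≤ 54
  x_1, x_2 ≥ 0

Evaluate the objective at each vertex of the feasible region:
  z(0, 0) = 0
  z(9.2, 0) = 193.2
  z(8, 6) = 246  ←
  z(3, 9) = 180
  z(0, 10.5) = 136.5
The maximum is at x_1 = 8, x_2 = 6.

x_1 = 8, x_2 = 6, z = 246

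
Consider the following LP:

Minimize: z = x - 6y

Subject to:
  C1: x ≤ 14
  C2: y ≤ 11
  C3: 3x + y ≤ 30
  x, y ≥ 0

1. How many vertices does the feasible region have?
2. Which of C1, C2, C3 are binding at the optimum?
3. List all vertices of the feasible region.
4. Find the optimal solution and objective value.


1. 4
2. C2
3. (0, 0), (10, 0), (6.333, 11), (0, 11)
4. x = 0, y = 11, z = -66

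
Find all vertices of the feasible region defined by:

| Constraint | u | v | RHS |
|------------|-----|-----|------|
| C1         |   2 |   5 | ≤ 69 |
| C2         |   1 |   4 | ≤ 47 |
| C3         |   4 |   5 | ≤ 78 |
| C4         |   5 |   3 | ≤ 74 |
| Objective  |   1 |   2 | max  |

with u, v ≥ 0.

(0, 0), (14.8, 0), (10.46, 7.231), (7, 10), (0, 11.75)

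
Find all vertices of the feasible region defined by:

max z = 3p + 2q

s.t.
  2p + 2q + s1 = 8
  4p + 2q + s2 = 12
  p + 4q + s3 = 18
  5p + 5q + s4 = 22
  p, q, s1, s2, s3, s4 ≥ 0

(0, 0), (3, 0), (2, 2), (0, 4)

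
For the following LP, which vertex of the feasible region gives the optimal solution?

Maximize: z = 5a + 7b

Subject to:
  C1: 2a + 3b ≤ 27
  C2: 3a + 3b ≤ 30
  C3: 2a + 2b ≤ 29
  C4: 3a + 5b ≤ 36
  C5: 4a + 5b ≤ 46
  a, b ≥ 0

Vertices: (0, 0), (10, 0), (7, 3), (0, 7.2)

Evaluate the objective at each vertex of the feasible region:
  z(0, 0) = 0
  z(10, 0) = 50
  z(7, 3) = 56  ←
  z(0, 7.2) = 50.4
The maximum is at a = 7, b = 3.

(7, 3)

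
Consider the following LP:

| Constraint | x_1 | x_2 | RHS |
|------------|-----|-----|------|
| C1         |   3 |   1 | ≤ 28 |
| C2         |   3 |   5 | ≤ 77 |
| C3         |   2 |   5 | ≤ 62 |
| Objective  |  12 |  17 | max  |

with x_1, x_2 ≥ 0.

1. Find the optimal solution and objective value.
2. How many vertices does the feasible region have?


1. x_1 = 6, x_2 = 10, z = 242
2. 4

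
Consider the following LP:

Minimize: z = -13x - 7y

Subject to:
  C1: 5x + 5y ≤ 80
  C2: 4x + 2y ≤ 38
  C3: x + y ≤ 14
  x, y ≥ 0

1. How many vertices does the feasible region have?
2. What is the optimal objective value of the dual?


1. 4
2. -128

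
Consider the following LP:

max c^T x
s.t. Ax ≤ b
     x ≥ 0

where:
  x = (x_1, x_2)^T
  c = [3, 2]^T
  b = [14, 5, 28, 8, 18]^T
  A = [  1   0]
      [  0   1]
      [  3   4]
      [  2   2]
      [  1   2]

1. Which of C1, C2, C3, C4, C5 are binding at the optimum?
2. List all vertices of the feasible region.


1. C4
2. (0, 0), (4, 0), (0, 4)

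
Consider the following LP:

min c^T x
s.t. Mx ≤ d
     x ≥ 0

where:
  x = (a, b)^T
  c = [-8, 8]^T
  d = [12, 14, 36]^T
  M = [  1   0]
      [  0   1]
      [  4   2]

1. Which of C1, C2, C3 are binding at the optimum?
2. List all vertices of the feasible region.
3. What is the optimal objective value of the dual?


1. C3
2. (0, 0), (9, 0), (2, 14), (0, 14)
3. -72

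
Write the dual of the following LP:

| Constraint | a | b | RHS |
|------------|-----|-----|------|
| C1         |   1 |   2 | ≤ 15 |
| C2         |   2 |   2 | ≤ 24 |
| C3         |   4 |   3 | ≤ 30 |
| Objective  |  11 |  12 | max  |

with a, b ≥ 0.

Primal max cᵀx s.t. Ax ≤ b, x ≥ 0  →  Dual min bᵀy s.t. Aᵀy ≥ c, y ≥ 0.

Minimize: z = 15y1 + 24y2 + 30y3

Subject to:
  y1 + 2y2 + 4y3 ≥ 11
  2y1 + 2y2 + 3y3 ≥ 12
  y1, y2, y3 ≥ 0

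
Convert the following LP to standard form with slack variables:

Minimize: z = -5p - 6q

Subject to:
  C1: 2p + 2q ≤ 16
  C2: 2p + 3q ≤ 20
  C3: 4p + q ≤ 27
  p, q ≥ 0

min z = -5p - 6q

s.t.
  2p + 2q + s1 = 16
  2p + 3q + s2 = 20
  4p + q + s3 = 27
  p, q, s1, s2, s3 ≥ 0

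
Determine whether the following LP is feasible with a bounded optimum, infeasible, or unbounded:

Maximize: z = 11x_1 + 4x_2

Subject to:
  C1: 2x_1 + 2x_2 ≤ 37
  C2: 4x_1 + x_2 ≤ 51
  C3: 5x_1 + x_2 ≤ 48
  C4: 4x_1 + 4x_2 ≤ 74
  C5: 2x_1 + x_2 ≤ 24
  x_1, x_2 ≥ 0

Feasible with a bounded optimal solution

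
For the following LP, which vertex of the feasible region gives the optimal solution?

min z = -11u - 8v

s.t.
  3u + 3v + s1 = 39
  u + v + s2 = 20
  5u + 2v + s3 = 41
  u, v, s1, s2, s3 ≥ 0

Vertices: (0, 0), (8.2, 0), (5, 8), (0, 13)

Evaluate the objective at each vertex of the feasible region:
  z(0, 0) = 0
  z(8.2, 0) = -90.2
  z(5, 8) = -119  ←
  z(0, 13) = -104
The minimum is at u = 5, v = 8.

(5, 8)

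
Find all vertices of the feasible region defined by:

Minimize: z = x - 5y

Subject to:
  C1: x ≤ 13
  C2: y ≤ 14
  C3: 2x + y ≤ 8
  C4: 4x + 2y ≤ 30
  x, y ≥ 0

(0, 0), (4, 0), (0, 8)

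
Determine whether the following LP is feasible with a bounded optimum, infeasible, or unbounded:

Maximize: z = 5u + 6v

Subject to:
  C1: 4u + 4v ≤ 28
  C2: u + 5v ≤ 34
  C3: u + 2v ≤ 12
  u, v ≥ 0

Feasible with a bounded optimal solution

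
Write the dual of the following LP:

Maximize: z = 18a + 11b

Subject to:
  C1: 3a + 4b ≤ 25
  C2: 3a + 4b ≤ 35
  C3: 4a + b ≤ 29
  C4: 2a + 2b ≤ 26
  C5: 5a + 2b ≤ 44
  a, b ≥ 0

Primal max cᵀx s.t. Ax ≤ b, x ≥ 0  →  Dual min bᵀy s.t. Aᵀy ≥ c, y ≥ 0.

Minimize: z = 25y1 + 35y2 + 29y3 + 26y4 + 44y5

Subject to:
  3y1 + 3y2 + 4y3 + 2y4 + 5y5 ≥ 18
  4y1 + 4y2 + y3 + 2y4 + 2y5 ≥ 11
  y1, y2, y3, y4, y5 ≥ 0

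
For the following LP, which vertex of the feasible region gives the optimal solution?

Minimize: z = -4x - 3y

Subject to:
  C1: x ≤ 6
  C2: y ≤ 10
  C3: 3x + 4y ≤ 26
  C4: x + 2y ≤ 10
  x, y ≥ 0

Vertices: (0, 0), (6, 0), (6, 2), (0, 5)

Evaluate the objective at each vertex of the feasible region:
  z(0, 0) = 0
  z(6, 0) = -24
  z(6, 2) = -30  ←
  z(0, 5) = -15
The minimum is at x = 6, y = 2.

(6, 2)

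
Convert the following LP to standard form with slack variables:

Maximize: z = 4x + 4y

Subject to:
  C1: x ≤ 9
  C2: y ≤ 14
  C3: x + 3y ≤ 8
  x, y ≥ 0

max z = 4x + 4y

s.t.
  x + s1 = 9
  y + s2 = 14
  x + 3y + s3 = 8
  x, y, s1, s2, s3 ≥ 0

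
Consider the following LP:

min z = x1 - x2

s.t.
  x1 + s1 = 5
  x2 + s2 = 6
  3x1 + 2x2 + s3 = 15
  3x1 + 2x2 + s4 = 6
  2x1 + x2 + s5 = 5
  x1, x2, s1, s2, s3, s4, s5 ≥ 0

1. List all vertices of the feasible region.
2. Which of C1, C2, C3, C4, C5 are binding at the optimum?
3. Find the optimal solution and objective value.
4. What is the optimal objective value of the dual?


1. (0, 0), (2, 0), (0, 3)
2. C4
3. x1 = 0, x2 = 3, z = -3
4. -3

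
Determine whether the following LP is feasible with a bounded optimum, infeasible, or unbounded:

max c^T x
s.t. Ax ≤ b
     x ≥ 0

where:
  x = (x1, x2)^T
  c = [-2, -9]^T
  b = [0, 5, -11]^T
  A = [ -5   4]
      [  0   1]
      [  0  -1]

Infeasible (no feasible solution exists)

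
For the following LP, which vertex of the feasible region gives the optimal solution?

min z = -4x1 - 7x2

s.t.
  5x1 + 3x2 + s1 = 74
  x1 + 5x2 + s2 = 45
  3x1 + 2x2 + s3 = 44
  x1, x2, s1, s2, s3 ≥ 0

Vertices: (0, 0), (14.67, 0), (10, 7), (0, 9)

Evaluate the objective at each vertex of the feasible region:
  z(0, 0) = 0
  z(14.67, 0) = -58.67
  z(10, 7) = -89  ←
  z(0, 9) = -63
The minimum is at x1 = 10, x2 = 7.

(10, 7)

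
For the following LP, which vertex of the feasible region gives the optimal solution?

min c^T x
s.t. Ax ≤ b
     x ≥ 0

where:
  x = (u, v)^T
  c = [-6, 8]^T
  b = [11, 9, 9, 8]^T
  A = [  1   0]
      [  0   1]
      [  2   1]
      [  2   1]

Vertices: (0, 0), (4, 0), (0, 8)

Evaluate the objective at each vertex of the feasible region:
  z(0, 0) = 0
  z(4, 0) = -24  ←
  z(0, 8) = 64
The minimum is at u = 4, v = 0.

(4, 0)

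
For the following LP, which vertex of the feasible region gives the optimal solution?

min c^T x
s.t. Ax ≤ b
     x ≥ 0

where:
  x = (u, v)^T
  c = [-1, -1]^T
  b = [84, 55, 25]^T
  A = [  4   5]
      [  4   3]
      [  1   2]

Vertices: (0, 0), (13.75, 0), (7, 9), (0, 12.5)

Evaluate the objective at each vertex of the feasible region:
  z(0, 0) = 0
  z(13.75, 0) = -13.75
  z(7, 9) = -16  ←
  z(0, 12.5) = -12.5
The minimum is at u = 7, v = 9.

(7, 9)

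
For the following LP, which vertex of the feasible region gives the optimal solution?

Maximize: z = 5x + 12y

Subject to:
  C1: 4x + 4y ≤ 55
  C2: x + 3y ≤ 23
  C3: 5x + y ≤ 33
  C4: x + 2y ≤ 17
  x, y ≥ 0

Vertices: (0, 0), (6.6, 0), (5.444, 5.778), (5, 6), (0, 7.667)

Evaluate the objective at each vertex of the feasible region:
  z(0, 0) = 0
  z(6.6, 0) = 33
  z(5.444, 5.778) = 96.56
  z(5, 6) = 97  ←
  z(0, 7.667) = 92
The maximum is at x = 5, y = 6.

(5, 6)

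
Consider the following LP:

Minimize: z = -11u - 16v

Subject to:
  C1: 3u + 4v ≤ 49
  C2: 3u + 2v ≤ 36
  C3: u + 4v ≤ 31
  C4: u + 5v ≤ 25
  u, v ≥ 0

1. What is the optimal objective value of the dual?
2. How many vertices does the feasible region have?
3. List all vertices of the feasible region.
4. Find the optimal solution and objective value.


1. -158
2. 4
3. (0, 0), (12, 0), (10, 3), (0, 5)
4. u = 10, v = 3, z = -158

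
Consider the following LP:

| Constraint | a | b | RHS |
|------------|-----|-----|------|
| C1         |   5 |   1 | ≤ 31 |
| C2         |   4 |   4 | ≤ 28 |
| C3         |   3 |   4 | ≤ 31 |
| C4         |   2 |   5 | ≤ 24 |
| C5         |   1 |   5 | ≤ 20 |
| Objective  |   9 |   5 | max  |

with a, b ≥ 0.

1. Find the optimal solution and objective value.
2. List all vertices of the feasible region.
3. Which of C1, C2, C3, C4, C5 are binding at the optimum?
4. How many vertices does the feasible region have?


1. a = 6, b = 1, z = 59
2. (0, 0), (6.2, 0), (6, 1), (3.75, 3.25), (0, 4)
3. C1, C2
4. 5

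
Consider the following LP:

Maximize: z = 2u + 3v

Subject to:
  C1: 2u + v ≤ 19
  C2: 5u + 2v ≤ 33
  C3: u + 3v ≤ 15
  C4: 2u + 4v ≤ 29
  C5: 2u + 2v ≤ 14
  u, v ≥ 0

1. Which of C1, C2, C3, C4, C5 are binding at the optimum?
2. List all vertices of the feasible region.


1. C3, C5
2. (0, 0), (6.6, 0), (6.333, 0.6667), (3, 4), (0, 5)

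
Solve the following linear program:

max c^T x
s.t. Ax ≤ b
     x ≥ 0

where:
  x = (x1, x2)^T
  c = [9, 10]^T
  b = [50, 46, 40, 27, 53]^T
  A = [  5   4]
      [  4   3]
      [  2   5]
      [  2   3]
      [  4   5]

Evaluate the objective at each vertex of the feasible region:
  z(0, 0) = 0
  z(10, 0) = 90
  z(6, 5) = 104  ←
  z(3.75, 6.5) = 98.75
  z(0, 8) = 80
The maximum is at x1 = 6, x2 = 5.

x1 = 6, x2 = 5, z = 104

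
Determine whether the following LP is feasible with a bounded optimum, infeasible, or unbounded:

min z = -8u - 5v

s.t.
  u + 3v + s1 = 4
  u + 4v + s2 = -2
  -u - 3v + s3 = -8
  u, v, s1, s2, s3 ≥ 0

Infeasible (no feasible solution exists)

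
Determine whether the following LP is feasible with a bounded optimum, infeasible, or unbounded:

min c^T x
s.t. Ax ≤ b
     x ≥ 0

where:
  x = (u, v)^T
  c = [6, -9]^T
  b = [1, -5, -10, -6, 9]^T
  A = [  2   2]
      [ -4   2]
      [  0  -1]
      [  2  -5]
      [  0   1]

Infeasible (no feasible solution exists)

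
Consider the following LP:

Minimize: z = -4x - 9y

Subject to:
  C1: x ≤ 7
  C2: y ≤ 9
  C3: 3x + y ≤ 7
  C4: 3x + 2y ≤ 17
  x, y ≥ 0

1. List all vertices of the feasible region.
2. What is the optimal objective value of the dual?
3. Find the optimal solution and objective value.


1. (0, 0), (2.333, 0), (0, 7)
2. -63
3. x = 0, y = 7, z = -63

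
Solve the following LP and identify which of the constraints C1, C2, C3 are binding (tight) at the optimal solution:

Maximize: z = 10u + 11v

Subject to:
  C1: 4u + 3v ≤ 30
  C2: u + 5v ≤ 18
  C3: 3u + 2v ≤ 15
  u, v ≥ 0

At u = 3, v = 3, compute slack b - a·x for each constraint:
  C1: 30 − 21 = 9  (slack)
  C2: 18 − 18 = 0  (binding)
  C3: 15 − 15 = 0  (binding)

Optimal: u = 3, v = 3
Binding: C2, C3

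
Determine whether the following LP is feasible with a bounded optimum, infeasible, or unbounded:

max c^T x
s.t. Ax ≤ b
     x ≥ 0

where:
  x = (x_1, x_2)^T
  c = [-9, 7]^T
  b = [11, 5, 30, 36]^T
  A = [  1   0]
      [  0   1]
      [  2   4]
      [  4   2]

Feasible with a bounded optimal solution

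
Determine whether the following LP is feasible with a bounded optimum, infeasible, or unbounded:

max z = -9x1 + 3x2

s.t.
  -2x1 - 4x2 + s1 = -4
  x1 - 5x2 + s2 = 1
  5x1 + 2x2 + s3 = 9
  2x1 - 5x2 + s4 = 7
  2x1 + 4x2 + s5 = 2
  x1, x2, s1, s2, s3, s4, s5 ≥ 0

Infeasible (no feasible solution exists)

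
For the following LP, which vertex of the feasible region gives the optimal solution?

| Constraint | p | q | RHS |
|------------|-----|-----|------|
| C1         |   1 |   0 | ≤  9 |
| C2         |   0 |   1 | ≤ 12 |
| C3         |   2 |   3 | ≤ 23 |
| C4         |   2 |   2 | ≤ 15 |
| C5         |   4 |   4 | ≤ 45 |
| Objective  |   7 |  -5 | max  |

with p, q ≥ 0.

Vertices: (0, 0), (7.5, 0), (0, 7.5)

Evaluate the objective at each vertex of the feasible region:
  z(0, 0) = 0
  z(7.5, 0) = 52.5  ←
  z(0, 7.5) = -37.5
The maximum is at p = 7.5, q = 0.

(7.5, 0)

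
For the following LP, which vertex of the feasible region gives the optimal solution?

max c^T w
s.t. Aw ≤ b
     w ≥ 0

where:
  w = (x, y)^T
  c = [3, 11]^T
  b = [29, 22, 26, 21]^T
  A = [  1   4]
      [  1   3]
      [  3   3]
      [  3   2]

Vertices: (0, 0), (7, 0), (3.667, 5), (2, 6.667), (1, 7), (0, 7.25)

Evaluate the objective at each vertex of the feasible region:
  z(0, 0) = 0
  z(7, 0) = 21
  z(3.667, 5) = 66
  z(2, 6.667) = 79.33
  z(1, 7) = 80  ←
  z(0, 7.25) = 79.75
The maximum is at x = 1, y = 7.

(1, 7)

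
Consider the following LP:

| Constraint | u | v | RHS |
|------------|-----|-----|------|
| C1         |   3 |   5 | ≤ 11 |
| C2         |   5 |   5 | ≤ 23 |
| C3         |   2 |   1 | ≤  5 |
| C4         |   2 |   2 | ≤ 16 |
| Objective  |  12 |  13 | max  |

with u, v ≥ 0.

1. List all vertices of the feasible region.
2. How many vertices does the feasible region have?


1. (0, 0), (2.5, 0), (2, 1), (0, 2.2)
2. 4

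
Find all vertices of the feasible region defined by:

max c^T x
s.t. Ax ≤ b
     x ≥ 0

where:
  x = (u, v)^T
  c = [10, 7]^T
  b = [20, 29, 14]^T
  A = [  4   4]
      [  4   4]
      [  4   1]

(0, 0), (3.5, 0), (3, 2), (0, 5)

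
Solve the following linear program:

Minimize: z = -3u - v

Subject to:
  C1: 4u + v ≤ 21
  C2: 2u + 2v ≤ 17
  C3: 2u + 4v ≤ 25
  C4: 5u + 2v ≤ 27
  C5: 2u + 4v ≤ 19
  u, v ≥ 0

Evaluate the objective at each vertex of the feasible region:
  z(0, 0) = 0
  z(5.25, 0) = -15.75
  z(5, 1) = -16  ←
  z(4.375, 2.562) = -15.69
  z(0, 4.75) = -4.75
The minimum is at u = 5, v = 1.

u = 5, v = 1, z = -16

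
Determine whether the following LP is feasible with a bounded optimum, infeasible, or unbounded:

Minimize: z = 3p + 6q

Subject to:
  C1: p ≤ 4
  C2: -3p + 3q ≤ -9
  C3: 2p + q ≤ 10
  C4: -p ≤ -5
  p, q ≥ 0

Infeasible (no feasible solution exists)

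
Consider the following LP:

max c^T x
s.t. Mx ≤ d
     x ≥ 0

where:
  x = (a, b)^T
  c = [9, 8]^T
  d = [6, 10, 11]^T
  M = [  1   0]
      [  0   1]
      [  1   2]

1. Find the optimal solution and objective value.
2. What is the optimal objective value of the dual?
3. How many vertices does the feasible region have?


1. a = 6, b = 2.5, z = 74
2. 74
3. 4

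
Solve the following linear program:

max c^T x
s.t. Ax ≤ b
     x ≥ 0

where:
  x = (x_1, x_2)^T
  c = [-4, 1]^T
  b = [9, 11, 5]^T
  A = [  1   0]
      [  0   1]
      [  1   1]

Evaluate the objective at each vertex of the feasible region:
  z(0, 0) = 0
  z(5, 0) = -20
  z(0, 5) = 5  ←
The maximum is at x_1 = 0, x_2 = 5.

x_1 = 0, x_2 = 5, z = 5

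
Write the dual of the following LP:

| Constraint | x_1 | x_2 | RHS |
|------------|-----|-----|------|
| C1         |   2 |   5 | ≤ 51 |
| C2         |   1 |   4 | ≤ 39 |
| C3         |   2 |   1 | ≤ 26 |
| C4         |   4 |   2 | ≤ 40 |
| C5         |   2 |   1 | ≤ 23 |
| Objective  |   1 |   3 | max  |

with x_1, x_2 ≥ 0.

Primal max cᵀx s.t. Ax ≤ b, x ≥ 0  →  Dual min bᵀy s.t. Aᵀy ≥ c, y ≥ 0.

Minimize: z = 51y1 + 39y2 + 26y3 + 40y4 + 23y5

Subject to:
  2y1 + y2 + 2y3 + 4y4 + 2y5 ≥ 1
  5y1 + 4y2 + y3 + 2y4 + y5 ≥ 3
  y1, y2, y3, y4, y5 ≥ 0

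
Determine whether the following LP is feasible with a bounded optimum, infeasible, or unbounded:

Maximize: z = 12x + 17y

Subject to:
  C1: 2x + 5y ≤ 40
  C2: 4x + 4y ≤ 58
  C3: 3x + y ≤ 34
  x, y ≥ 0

Feasible with a bounded optimal solution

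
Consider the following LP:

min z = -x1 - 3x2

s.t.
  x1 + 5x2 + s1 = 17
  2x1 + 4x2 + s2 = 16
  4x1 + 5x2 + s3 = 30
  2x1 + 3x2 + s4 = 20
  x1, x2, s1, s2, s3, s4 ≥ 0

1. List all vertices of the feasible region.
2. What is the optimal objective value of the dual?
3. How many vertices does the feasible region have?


1. (0, 0), (7.5, 0), (6.667, 0.6667), (2, 3), (0, 3.4)
2. -11
3. 5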